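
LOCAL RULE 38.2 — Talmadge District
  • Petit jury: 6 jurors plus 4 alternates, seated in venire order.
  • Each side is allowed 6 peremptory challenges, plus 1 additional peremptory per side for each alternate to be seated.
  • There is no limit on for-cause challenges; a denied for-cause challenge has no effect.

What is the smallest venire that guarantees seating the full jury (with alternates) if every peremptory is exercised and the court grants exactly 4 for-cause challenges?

34

Seats to fill: 6 + 4 alternates = 10.
Peremptories: 6 + 1×4 = 10 per side × 2 sides = 20.
For-cause removals: 4.
Minimum venire: 10 + 20 + 4 = 34.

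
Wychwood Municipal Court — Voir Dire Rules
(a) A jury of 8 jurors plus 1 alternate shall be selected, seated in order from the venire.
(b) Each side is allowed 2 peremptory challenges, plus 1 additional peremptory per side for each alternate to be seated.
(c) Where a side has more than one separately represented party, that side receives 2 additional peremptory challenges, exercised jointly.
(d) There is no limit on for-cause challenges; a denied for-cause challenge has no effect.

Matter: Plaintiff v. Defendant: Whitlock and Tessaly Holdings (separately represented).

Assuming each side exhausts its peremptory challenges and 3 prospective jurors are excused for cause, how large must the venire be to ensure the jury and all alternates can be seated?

20

Seats to fill: 8 + 1 alternates = 9.
Peremptories — Plaintiff: 2 + 1×1 = 3; Defendant: 2 + 1×1 + 2 = 5; total 8.
For-cause removals: 3.
Minimum venire: 9 + 8 + 3 = 20.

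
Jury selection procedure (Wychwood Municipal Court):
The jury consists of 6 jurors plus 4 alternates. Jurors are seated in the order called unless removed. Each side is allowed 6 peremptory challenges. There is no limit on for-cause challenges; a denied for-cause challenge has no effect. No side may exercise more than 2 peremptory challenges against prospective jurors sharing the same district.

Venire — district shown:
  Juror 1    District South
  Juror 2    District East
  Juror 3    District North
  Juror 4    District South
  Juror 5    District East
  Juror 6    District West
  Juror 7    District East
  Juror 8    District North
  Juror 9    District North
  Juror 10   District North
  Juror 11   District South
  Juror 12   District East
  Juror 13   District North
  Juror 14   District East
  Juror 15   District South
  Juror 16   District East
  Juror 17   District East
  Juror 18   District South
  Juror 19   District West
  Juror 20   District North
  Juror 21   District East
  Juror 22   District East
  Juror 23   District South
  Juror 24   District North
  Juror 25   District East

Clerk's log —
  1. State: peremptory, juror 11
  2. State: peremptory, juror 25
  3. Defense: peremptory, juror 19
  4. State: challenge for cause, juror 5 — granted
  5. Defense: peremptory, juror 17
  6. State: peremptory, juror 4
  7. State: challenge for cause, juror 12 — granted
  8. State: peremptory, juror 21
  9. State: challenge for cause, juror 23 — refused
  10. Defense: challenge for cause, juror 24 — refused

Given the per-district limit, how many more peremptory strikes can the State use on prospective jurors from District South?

State peremptories so far: #11, #25, #4, #21 — 4 of 6 used, 2 left overall.
Against District South: #11, #4 — 2 used; per-district cap 2 leaves 0.
Binding limit: min(2, 0) = 0.

0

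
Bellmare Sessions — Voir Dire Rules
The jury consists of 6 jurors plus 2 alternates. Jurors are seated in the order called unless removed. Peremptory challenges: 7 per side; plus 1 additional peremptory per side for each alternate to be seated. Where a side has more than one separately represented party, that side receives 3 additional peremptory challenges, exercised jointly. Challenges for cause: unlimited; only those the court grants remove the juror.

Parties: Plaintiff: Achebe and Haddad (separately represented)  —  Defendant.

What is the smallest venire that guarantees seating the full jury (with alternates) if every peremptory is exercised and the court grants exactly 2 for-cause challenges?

31

Seats to fill: 6 + 2 alternates = 8.
Peremptories — Plaintiff: 7 + 1×2 + 3 = 12; Defendant: 7 + 1×2 = 9; total 21.
For-cause removals: 2.
Minimum venire: 8 + 21 + 2 = 31.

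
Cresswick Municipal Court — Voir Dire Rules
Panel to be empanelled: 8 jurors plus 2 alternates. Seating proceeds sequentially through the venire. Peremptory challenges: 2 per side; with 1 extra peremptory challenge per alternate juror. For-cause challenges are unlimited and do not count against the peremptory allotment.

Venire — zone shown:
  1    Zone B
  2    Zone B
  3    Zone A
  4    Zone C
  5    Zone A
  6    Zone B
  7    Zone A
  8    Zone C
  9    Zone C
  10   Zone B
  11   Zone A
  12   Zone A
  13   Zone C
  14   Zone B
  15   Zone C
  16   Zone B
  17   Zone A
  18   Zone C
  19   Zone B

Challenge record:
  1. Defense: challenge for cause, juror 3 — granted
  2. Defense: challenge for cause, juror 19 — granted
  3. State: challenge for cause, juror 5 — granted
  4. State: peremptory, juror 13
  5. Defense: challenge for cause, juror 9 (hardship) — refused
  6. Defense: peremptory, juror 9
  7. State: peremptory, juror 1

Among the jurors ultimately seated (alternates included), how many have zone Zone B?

4

Removed: #1, #3, #5, #9, #13, #19.
Seated (10 incl. alternates): #2, #4, #6, #7, #8, #10, #11, #12, #14, #15.
Of those, in Zone B: #2, #6, #10, #14 → 4.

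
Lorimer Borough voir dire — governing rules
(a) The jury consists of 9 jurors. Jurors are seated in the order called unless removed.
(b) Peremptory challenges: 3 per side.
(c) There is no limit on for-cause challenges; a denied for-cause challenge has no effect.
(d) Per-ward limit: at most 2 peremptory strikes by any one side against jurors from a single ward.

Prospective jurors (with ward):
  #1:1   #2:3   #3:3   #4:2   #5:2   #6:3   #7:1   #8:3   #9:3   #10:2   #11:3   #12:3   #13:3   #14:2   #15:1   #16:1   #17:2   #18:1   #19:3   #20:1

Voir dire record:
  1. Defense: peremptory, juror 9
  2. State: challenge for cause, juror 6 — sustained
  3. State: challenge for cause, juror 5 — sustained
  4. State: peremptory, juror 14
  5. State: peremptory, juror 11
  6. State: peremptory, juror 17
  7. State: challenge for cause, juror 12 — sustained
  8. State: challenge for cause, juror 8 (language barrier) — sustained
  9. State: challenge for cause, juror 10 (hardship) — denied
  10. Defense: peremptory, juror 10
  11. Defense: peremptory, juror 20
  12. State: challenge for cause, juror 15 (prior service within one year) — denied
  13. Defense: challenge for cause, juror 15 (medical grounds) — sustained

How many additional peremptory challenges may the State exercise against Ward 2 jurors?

0

State peremptories so far: #14, #11, #17 — 3 of 3 used, 0 left overall.
Against Ward 2: #14, #17 — 2 used; per-ward cap 2 leaves 0.
Binding limit: min(0, 0) = 0.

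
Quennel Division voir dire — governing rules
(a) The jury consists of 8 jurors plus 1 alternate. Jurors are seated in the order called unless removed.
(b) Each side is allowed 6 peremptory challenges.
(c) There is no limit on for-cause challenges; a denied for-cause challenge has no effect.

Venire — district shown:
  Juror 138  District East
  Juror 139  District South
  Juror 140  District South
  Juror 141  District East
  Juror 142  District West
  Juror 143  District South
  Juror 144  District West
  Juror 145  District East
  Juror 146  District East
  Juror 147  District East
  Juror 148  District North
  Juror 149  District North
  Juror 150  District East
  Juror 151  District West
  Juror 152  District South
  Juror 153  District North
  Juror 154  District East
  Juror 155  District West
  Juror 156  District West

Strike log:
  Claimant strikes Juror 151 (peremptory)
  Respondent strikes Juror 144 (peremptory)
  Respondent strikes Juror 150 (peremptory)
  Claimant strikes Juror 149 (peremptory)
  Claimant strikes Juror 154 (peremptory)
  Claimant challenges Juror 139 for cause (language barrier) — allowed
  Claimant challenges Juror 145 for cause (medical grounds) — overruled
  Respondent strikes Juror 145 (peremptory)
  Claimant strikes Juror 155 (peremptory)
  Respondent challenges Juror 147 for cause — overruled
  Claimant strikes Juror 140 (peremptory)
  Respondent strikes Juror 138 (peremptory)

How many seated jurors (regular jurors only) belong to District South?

2

Removed: #138, #139, #140, #144, #145, #149, #150, #151, #154, #155.
Seated jurors 1–8: #141, #142, #143, #146, #147, #148, #152, #153 (alternates #156 not counted).
Of those, in District South: #143, #152 → 2.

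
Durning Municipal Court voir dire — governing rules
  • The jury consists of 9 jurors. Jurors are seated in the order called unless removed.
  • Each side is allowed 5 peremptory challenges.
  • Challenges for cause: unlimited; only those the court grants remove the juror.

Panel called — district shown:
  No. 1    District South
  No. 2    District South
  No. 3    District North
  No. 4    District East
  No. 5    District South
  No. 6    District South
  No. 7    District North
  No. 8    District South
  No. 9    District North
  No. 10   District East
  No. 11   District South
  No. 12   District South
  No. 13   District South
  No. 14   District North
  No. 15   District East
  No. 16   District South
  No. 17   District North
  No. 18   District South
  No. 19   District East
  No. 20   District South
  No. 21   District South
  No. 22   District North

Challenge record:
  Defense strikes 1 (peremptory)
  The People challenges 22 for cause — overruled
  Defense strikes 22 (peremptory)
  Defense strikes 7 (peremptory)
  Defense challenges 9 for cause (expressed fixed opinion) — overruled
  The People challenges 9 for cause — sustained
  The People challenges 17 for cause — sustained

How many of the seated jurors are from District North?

Removed: #1, #7, #9, #17, #22.
Seated jurors 1–9: #2, #3, #4, #5, #6, #8, #10, #11, #12.
Of those, in District North: #3 → 1.

1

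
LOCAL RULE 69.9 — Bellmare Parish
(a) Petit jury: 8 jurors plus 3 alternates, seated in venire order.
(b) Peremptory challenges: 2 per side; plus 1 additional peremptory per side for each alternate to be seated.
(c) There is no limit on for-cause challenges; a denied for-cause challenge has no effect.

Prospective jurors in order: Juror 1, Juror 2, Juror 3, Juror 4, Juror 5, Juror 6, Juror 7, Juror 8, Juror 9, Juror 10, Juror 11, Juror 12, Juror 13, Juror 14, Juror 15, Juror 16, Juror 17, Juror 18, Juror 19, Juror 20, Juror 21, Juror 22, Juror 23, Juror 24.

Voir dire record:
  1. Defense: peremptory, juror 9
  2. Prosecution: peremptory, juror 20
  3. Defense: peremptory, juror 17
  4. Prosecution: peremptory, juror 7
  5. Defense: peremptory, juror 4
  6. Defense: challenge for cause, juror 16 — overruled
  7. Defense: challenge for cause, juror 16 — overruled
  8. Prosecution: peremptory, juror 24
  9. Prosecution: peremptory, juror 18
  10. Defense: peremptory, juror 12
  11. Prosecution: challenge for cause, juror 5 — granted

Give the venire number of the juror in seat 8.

Removed: #4, #5, #7, #9, #12, #17, #18, #20, #24. (#16 stays — for-cause denied.)
Seating in order: seats 1–8 → #1, #2, #3, #6, #8, #10, #11, #13; alternates → #14, #15, #16.
So seat 8 is #13.

13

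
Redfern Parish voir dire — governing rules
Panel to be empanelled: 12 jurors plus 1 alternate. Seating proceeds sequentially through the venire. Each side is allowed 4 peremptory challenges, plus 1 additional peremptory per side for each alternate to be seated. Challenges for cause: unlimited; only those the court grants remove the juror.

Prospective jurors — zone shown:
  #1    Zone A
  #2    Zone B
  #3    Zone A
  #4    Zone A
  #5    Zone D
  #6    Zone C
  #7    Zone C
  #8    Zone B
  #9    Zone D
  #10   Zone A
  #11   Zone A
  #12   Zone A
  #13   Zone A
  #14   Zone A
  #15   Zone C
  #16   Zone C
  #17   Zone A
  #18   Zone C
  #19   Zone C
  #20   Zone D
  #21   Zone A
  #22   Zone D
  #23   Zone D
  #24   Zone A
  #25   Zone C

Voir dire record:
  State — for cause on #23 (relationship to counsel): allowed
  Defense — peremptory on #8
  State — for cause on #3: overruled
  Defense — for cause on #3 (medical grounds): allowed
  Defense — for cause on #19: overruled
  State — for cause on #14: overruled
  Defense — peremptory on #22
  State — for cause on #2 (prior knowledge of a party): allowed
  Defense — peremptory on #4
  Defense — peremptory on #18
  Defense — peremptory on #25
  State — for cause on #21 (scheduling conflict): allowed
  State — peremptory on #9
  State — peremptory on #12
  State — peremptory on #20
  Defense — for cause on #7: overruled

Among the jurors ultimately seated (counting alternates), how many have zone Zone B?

Removed: #2, #3, #4, #8, #9, #12, #18, #20, #21, #22, #23, #25.
Seated (13 incl. alternates): #1, #5, #6, #7, #10, #11, #13, #14, #15, #16, #17, #19, #24.
None of those are in Zone B → 0.

0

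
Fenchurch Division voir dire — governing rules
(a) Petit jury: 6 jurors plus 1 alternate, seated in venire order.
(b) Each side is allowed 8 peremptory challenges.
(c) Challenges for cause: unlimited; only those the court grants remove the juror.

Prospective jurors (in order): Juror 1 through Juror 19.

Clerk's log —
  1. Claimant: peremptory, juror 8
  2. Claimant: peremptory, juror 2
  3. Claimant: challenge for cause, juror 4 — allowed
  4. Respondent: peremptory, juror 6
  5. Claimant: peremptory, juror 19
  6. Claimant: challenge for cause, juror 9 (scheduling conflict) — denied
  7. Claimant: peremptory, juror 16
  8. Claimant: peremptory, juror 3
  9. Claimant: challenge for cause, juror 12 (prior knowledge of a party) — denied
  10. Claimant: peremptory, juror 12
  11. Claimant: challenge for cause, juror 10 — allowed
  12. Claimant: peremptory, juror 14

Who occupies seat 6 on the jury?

Removed: #2, #3, #4, #6, #8, #10, #12, #14, #16, #19. (#9 stays — for-cause denied.)
Seating in order: seats 1–6 → #1, #5, #7, #9, #11, #13; alternates → #15.
So seat 6 is #13.

13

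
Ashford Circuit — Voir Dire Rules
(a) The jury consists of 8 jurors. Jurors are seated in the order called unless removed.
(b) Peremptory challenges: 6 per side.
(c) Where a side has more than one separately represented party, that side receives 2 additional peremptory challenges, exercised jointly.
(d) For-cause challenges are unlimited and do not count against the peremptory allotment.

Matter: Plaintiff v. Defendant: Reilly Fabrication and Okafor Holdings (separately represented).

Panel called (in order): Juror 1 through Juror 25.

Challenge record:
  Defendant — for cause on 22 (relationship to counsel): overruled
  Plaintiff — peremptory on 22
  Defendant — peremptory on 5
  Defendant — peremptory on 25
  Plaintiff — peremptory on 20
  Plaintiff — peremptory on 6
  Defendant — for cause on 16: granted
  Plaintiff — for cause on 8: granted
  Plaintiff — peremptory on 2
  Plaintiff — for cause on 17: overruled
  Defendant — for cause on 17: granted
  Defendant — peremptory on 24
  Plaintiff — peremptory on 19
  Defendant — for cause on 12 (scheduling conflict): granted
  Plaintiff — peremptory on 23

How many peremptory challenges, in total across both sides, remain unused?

Plaintiff allotment: 6. Defendant allotment: 6 base + 2 multi-party = 8.
Plaintiff peremptories used: #22, #20, #6, #2, #19, #23 — 6 (for-cause on #8, #17 don't count).
Defendant peremptories used: #5, #25, #24 — 3 (for-cause on #22, #16, #17, #12 don't count).
Remaining: (6 − 6) + (8 − 3) = 5.

5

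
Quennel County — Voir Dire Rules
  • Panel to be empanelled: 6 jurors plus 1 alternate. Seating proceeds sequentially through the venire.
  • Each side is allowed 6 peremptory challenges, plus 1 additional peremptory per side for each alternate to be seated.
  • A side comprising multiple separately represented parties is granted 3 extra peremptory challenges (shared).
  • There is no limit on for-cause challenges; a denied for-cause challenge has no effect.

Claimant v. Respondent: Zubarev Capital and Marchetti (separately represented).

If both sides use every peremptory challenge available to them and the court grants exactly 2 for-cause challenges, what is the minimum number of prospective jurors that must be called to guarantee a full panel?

Seats to fill: 6 + 1 alternates = 7.
Peremptories — Claimant: 6 + 1×1 = 7; Respondent: 6 + 1×1 + 3 = 10; total 17.
For-cause removals: 2.
Minimum venire: 7 + 17 + 2 = 26.

26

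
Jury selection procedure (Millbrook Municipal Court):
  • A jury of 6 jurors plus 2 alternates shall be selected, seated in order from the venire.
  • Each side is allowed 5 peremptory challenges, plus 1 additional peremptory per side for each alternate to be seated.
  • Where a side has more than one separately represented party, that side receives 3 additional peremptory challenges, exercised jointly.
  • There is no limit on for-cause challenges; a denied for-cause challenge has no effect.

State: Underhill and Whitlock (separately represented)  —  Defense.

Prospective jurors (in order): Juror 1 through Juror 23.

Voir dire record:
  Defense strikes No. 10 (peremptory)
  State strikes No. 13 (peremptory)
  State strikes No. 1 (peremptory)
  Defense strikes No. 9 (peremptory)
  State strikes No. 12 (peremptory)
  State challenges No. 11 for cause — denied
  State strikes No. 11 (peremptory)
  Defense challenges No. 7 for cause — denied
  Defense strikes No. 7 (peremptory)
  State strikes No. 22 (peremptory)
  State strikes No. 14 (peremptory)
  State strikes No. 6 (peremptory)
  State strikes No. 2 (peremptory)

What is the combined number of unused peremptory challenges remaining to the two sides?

State allotment: 5 base + 1 × 2 alternates + 3 multi-party = 10. Defense allotment: 5 base + 1 × 2 alternates = 7.
State peremptories used: #13, #1, #12, #11, #22, #14, #6, #2 — 8 (the for-cause on #11 doesn't count).
Defense peremptories used: #10, #9, #7 — 3 (the for-cause on #7 doesn't count).
Remaining: (10 − 8) + (7 − 3) = 6.

6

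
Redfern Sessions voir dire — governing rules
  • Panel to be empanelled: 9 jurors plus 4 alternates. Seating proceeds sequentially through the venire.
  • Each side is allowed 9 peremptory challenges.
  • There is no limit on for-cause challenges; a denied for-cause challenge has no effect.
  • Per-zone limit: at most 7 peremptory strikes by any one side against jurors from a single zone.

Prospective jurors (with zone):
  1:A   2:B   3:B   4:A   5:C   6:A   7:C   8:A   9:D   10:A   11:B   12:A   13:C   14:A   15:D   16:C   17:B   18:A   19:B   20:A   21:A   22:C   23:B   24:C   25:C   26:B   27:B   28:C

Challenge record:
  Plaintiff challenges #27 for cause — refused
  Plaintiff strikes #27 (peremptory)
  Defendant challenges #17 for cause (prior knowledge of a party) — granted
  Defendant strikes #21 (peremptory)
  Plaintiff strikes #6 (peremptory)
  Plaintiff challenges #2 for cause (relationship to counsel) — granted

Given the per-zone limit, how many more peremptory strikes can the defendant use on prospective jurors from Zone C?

7

Defendant peremptories so far: #21 — 1 of 9 used, 8 left overall.
Against Zone C: none yet — per-zone cap 7 leaves 7.
Binding limit: min(8, 7) = 7.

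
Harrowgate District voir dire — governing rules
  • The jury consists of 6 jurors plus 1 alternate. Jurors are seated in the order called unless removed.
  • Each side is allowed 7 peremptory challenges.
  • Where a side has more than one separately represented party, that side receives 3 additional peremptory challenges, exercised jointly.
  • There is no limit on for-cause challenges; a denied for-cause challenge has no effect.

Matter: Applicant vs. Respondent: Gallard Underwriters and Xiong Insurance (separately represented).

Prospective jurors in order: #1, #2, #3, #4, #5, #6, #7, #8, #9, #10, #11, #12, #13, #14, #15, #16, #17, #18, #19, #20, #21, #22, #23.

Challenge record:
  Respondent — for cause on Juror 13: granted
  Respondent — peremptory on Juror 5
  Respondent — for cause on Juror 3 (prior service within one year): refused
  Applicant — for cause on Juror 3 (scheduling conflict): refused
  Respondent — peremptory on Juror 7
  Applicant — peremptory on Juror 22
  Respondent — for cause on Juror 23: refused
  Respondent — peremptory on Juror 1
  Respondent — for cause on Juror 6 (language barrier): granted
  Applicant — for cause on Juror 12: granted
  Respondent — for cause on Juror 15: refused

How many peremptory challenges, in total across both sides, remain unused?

13

Applicant allotment: 7. Respondent allotment: 7 base + 3 multi-party = 10.
Applicant peremptories used: #22 — 1 (for-cause on #3, #12 don't count).
Respondent peremptories used: #5, #7, #1 — 3 (for-cause on #13, #3, #23, #6, #15 don't count).
Remaining: (7 − 1) + (10 − 3) = 13.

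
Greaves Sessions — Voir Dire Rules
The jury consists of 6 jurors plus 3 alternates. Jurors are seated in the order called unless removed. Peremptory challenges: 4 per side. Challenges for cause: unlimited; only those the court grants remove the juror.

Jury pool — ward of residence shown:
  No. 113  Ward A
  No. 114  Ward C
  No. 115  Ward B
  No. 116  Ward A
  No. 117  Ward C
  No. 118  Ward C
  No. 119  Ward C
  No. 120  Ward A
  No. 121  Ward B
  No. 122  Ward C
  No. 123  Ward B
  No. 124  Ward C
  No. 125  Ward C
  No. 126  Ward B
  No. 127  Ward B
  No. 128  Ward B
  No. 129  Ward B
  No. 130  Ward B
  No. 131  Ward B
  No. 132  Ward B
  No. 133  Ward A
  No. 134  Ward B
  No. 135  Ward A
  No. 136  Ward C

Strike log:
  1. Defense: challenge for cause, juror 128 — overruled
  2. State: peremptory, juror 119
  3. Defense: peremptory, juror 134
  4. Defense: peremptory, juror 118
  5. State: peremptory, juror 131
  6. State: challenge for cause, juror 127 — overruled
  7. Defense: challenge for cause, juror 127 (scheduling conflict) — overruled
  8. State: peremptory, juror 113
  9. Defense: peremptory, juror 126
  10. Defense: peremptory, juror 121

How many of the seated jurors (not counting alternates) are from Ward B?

1

Removed: #113, #118, #119, #121, #126, #131, #134.
Seated jurors 1–6: #114, #115, #116, #117, #120, #122 (alternates #123, #124, #125 not counted).
Of those, in Ward B: #115 → 1.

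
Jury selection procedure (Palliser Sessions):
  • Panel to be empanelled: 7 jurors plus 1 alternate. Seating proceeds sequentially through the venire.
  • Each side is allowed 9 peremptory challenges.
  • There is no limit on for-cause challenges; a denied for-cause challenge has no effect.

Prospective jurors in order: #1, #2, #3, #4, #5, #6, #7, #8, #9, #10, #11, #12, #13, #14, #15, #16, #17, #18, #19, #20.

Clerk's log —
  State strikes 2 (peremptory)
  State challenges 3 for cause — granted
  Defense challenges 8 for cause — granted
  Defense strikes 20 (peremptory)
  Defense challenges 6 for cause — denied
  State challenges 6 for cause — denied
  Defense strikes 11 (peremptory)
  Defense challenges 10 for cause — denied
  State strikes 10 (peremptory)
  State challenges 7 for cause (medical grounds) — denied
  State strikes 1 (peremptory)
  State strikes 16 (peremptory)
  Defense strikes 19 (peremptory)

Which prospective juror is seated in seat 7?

Removed: #1, #2, #3, #8, #10, #11, #16, #19, #20. (#6, #7 stay — for-cause denied.)
Seating in order: seats 1–7 → #4, #5, #6, #7, #9, #12, #13; alternates → #14.
So seat 7 is #13.

13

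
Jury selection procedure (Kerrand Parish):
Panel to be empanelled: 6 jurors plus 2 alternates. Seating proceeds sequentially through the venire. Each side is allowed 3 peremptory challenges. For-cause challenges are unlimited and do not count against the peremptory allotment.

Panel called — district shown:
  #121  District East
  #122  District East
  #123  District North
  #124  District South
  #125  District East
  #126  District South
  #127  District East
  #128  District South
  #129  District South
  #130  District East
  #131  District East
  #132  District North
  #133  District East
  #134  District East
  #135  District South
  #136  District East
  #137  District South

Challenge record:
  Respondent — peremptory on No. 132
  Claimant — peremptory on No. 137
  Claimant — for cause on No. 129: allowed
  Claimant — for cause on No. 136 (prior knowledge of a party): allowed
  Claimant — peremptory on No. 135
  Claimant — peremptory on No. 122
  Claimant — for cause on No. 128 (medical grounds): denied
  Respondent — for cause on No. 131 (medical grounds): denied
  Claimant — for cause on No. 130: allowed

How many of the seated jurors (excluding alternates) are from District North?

1

Removed: #122, #129, #130, #132, #135, #136, #137.
Seated jurors 1–6: #121, #123, #124, #125, #126, #127 (alternates #128, #131 not counted).
Of those, in District North: #123 → 1.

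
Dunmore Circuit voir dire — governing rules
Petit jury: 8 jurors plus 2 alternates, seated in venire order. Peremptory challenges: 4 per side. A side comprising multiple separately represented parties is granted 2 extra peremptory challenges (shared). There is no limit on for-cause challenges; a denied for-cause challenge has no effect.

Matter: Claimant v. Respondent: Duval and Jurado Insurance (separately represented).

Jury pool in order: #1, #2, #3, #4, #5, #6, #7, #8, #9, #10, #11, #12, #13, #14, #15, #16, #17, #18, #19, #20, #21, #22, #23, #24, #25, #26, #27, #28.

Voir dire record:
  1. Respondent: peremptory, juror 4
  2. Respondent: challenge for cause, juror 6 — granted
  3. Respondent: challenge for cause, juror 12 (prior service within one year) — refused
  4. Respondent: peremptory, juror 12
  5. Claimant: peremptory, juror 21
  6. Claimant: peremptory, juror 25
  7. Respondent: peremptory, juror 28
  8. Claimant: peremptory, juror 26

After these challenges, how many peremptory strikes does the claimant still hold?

1

Claimant allotment: 4.
Claimant peremptories used: #21, #25, #26 — 3.
Remaining: 4 − 3 = 1.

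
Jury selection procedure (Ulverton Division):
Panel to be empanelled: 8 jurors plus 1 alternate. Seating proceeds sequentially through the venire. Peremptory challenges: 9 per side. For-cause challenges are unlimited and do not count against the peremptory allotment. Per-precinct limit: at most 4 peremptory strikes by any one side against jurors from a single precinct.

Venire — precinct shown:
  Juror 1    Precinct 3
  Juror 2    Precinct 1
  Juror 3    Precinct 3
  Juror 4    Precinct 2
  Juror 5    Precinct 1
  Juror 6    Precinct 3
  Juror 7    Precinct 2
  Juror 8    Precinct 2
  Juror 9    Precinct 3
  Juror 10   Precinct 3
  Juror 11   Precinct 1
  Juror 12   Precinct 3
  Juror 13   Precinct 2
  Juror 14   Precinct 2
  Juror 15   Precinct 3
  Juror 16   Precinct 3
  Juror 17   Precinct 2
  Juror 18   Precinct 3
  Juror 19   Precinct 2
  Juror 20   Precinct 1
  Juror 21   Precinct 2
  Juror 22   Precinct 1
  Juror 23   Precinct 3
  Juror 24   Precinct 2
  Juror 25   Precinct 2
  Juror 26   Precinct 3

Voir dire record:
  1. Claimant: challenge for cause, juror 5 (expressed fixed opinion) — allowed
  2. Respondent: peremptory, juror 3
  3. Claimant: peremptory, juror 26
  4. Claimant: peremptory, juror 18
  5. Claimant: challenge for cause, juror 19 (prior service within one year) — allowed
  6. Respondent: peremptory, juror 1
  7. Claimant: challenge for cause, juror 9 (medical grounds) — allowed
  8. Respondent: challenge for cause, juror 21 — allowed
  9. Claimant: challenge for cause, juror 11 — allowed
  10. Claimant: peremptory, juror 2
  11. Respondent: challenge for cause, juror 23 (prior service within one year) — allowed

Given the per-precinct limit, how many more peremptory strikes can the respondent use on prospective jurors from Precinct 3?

Respondent peremptories so far: #3, #1 — 2 of 9 used, 7 left overall.
Against Precinct 3: #3, #1 — 2 used; per-precinct cap 4 leaves 2.
Binding limit: min(7, 2) = 2.

2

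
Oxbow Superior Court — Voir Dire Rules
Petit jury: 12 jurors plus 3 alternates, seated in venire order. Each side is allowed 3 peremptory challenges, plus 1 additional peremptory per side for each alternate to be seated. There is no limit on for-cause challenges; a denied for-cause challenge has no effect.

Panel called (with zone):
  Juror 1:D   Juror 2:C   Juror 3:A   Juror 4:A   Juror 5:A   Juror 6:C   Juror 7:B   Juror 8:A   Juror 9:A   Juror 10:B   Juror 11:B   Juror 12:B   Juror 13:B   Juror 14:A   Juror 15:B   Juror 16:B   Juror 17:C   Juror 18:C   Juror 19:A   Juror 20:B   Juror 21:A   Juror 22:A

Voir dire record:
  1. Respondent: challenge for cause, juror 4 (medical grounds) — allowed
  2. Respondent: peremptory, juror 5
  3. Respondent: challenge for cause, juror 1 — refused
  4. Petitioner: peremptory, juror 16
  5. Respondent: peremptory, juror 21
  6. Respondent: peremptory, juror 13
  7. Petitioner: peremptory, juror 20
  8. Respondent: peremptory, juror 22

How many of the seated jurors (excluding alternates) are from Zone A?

Removed: #4, #5, #13, #16, #20, #21, #22.
Seated jurors 1–12: #1, #2, #3, #6, #7, #8, #9, #10, #11, #12, #14, #15 (alternates #17, #18, #19 not counted).
Of those, in Zone A: #3, #8, #9, #14 → 4.

4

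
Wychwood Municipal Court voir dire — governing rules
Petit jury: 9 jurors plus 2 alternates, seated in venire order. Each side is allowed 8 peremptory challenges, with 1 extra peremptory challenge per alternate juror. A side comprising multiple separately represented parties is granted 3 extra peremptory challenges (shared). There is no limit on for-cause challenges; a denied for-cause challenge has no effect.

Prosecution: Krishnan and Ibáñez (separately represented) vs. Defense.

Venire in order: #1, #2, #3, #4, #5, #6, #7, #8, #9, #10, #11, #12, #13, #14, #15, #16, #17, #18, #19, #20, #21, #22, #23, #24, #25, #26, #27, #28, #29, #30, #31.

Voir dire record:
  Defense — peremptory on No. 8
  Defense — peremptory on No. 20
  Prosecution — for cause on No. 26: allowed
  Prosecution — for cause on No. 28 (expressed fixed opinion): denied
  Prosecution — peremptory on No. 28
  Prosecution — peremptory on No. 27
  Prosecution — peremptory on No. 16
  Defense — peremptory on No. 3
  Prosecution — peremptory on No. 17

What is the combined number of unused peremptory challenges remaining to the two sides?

Prosecution allotment: 8 base + 1 × 2 alternates + 3 multi-party = 13. Defense allotment: 8 base + 1 × 2 alternates = 10.
Prosecution peremptories used: #28, #27, #16, #17 — 4 (for-cause on #26, #28 don't count).
Defense peremptories used: #8, #20, #3 — 3.
Remaining: (13 − 4) + (10 − 3) = 16.

16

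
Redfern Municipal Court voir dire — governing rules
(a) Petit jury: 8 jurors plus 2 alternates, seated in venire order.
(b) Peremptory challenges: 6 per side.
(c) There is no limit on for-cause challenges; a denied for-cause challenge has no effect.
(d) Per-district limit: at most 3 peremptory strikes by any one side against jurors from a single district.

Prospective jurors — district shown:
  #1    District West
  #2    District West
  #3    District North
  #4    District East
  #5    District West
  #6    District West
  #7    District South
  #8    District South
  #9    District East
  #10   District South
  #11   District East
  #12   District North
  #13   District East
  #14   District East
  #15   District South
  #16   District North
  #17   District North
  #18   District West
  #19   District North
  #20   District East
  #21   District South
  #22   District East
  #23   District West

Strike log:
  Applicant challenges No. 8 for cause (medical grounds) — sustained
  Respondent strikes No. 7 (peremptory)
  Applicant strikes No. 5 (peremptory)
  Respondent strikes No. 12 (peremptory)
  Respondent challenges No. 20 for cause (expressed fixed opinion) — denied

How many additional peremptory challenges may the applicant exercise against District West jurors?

Applicant peremptories so far: #5 — 1 of 6 used, 5 left overall.
Against District West: #5 — 1 used; per-district cap 3 leaves 2.
Binding limit: min(5, 2) = 2.

2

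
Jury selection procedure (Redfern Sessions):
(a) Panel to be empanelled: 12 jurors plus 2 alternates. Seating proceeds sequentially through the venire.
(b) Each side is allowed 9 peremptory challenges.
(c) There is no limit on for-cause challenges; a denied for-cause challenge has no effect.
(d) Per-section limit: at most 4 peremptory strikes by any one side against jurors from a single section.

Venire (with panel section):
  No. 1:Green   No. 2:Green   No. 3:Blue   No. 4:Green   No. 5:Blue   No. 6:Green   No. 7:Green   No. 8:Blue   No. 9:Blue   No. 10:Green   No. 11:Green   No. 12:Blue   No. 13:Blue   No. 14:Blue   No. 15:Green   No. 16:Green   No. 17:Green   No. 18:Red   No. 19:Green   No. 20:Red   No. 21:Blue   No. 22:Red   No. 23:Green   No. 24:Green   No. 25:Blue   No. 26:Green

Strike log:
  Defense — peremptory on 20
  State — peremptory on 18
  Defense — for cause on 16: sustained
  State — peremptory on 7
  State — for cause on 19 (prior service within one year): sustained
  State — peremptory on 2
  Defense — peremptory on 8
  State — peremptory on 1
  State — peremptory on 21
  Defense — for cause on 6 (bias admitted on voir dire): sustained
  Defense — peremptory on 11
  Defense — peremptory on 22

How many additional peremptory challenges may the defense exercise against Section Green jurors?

3

Defense peremptories so far: #20, #8, #11, #22 — 4 of 9 used, 5 left overall.
Against Section Green: #11 — 1 used; per-section cap 4 leaves 3.
Binding limit: min(5, 3) = 3.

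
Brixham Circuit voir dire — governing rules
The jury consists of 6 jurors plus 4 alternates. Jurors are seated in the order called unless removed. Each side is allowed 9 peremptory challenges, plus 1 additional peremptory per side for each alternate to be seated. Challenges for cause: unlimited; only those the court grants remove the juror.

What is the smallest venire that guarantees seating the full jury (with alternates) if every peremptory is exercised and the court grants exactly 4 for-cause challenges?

Seats to fill: 6 + 4 alternates = 10.
Peremptories: 9 + 1×4 = 13 per side × 2 sides = 26.
For-cause removals: 4.
Minimum venire: 10 + 26 + 4 = 40.

40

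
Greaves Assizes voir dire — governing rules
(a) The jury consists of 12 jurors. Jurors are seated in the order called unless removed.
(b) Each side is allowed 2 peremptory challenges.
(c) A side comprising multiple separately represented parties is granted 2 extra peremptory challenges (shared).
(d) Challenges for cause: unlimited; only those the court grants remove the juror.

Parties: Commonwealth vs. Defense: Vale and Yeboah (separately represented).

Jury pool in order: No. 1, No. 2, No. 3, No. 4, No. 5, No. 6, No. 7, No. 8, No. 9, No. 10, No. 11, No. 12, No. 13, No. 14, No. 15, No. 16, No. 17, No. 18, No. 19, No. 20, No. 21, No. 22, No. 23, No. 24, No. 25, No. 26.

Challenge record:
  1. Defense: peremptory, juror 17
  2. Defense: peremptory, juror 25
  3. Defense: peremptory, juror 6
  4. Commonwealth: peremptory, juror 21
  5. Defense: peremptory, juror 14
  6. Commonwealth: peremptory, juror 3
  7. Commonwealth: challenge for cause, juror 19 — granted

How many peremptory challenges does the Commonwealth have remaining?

0

Commonwealth allotment: 2.
Commonwealth peremptories used: #21, #3 — 2 (the for-cause on #19 doesn't count).
Remaining: 2 − 2 = 0.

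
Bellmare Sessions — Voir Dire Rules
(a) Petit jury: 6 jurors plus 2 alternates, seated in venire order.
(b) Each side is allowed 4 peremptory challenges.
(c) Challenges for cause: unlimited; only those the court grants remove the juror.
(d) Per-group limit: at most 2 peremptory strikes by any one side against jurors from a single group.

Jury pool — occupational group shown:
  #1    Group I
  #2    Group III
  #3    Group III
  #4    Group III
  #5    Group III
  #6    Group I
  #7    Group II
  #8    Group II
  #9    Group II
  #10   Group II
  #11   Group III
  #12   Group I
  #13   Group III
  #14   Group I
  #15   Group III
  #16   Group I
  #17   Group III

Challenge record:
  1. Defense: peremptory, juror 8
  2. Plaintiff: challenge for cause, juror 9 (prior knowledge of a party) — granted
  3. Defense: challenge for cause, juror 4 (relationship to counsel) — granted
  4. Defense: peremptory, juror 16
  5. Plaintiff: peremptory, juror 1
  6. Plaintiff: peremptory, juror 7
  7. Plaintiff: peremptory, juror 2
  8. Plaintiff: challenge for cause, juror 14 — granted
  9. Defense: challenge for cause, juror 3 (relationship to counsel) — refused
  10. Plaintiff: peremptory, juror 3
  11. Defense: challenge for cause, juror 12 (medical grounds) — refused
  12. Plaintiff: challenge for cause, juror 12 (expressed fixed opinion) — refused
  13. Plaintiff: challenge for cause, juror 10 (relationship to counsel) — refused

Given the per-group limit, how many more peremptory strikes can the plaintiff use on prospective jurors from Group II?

0

Plaintiff peremptories so far: #1, #7, #2, #3 — 4 of 4 used, 0 left overall.
Against Group II: #7 — 1 used; per-group cap 2 leaves 1.
Binding limit: min(0, 1) = 0.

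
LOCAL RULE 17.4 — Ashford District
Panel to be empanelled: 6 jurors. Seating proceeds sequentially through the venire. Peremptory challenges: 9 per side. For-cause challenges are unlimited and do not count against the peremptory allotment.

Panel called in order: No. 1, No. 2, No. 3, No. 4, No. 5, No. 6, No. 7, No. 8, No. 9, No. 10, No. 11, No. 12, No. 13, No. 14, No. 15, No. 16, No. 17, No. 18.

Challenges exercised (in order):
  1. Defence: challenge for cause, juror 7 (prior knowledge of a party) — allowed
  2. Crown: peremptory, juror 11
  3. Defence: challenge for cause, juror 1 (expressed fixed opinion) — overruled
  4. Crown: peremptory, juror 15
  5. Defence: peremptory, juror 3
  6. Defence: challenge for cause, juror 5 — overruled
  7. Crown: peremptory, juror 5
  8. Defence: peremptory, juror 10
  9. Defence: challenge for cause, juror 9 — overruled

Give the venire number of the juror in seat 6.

9

Removed: #3, #5, #7, #10, #11, #15. (#1, #9 stay — for-cause denied.)
Filling seats in venire order through position 6: #1, #2, #4, #6, #8, #9.
So seat 6 is #9.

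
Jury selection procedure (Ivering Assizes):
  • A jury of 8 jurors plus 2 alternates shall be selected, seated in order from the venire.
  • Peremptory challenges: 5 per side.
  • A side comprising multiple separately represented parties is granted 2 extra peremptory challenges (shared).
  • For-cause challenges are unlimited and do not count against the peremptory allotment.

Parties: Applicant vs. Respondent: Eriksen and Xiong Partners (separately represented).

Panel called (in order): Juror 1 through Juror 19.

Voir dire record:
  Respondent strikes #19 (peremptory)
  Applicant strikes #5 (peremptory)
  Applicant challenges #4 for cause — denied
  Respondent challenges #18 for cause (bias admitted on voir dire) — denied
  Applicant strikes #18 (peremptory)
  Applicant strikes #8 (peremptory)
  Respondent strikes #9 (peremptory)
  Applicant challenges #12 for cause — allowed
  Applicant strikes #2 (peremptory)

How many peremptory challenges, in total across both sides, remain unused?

Applicant allotment: 5. Respondent allotment: 5 base + 2 multi-party = 7.
Applicant peremptories used: #5, #18, #8, #2 — 4 (for-cause on #4, #12 don't count).
Respondent peremptories used: #19, #9 — 2 (the for-cause on #18 doesn't count).
Remaining: (5 − 4) + (7 − 2) = 6.

6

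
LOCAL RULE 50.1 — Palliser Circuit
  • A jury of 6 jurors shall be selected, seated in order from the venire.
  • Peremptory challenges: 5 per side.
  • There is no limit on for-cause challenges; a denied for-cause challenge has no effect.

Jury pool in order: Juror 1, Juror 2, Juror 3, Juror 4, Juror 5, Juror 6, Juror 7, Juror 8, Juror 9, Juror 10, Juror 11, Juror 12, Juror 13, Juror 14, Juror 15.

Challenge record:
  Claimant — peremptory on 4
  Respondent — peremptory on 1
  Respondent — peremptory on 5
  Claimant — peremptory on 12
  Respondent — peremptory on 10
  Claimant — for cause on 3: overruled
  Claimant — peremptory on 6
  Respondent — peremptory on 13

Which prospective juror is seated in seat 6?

Removed: #1, #4, #5, #6, #10, #12, #13. (#3 stays — for-cause denied.)
Seating in order: seats 1–6 → #2, #3, #7, #8, #9, #11.
So seat 6 is #11.

11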